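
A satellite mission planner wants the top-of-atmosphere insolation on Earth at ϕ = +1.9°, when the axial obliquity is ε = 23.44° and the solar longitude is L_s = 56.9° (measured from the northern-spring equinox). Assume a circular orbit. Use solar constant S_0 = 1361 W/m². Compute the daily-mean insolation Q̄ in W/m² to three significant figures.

Solar declination: sin δ = sin ε · sin L_s = sin 23.44° × sin 56.9° = 0.33323, so δ = +19.465°.
cos h₀ = −tan(+1.9°) tan(+19.465°) = -0.0117, h₀ = 1.5825 rad.
Bracket: h₀ sin ϕ sin δ + cos ϕ cos δ sin h₀ = 1.5825×0.03316×0.33323 + 0.99945×0.94284×0.99993 = 0.017486 + 0.942255 = 0.959741.
Q̄ = (S_0/π) × [bracket] = (1361/π) × 0.959741 = 415.8 W/m².

Q̄ ≈ 416 W/m²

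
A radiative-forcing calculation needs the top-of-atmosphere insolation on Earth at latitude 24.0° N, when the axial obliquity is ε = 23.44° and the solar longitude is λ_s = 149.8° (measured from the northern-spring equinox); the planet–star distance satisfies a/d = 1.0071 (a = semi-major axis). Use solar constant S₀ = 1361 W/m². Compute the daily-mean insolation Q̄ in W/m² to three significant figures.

Solar declination: sin δ = sin ε · sin λ_s = sin 23.44° × sin 149.8° = 0.20010, so δ = +11.543°.
cos H₀ = −tan(+24.0°) tan(+11.543°) = -0.0909, H₀ = 1.6618 rad.
Bracket: H₀ sin φ sin δ + cos φ cos δ sin H₀ = 1.6618×0.40674×0.20010 + 0.91355×0.97978×0.99586 = 0.135252 + 0.891372 = 1.026624.
Inverse-square distance factor (a/d)² = 1.0071² = 1.014250.
Q̄ = (S₀/π) × 1.014250 × [bracket] = (1361/π) × 1.014250 × 1.026624 = 451.1 W/m².

Q̄ ≈ 451 W/m²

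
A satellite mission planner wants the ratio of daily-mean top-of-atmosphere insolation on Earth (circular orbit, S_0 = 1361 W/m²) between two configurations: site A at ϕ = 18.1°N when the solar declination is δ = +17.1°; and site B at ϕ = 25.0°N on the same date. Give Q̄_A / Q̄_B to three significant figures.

— Configuration A (ϕ=+18.1°):
cos h₀ = −tan(+18.1°) tan(+17.100°) = -0.1006, h₀ = 1.6715 rad.
Bracket: h₀ sin ϕ sin δ + cos ϕ cos δ sin h₀ = 1.6715×0.31068×0.29404 + 0.95052×0.95579×0.99493 = 0.152695 + 0.903891 = 1.056586.
Q̄ = (S_0/π) × [bracket] = (1361/π) × 1.056586 = 457.73 W/m².
— Configuration B (ϕ=+25.0°):
cos h₀ = −tan(+25.0°) tan(+17.100°) = -0.1435, h₀ = 1.7147 rad.
Bracket: h₀ sin ϕ sin δ + cos ϕ cos δ sin h₀ = 1.7147×0.42262×0.29404 + 0.90631×0.95579×0.98966 = 0.213081 + 0.857285 = 1.070366.
Q̄ = (S_0/π) × [bracket] = (1361/π) × 1.070366 = 463.70 W/m².
Ratio Q̄_A / Q̄_B = 457.73 / 463.70 = 0.9871.

Q̄_A / Q̄_B ≈ 0.987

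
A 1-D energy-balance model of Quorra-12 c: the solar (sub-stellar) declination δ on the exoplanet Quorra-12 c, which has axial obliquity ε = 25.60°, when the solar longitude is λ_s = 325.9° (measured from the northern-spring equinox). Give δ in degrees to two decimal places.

δ = -14.02°

sin δ = sin ε · sin λ_s = sin 25.60° × sin 325.9° = -0.242244.
δ = arcsin(-0.242244) = -14.02°.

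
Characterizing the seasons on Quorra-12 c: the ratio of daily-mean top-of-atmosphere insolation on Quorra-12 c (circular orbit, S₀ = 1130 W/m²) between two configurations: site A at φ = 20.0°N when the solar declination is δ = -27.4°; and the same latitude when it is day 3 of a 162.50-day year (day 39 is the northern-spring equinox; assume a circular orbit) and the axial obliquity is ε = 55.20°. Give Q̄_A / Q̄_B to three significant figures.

— Configuration A (φ=+20.0°):
cos H₀ = −tan(+20.0°) tan(-27.400°) = 0.1887, H₀ = 1.3810 rad.
Bracket: H₀ sin φ sin δ + cos φ cos δ sin H₀ = 1.3810×0.34202×-0.46020 + 0.93969×0.88782×0.98204 = -0.217366 + 0.819292 = 0.601926.
Q̄ = (S₀/π) × [bracket] = (1130/π) × 0.601926 = 216.51 W/m².
— Configuration B (φ=+20.0°):
Solar longitude: λ_s = 360° × (3 − 39)/162.50 = -79.754°, i.e. -79.754° + 360° = 280.246°.
sin δ = sin 55.20° × sin 280.246° = -0.80805, so δ = -53.906°.
cos H₀ = −tan(+20.0°) tan(-53.906°) = 0.4992, H₀ = 1.0481 rad.
Bracket: H₀ sin φ sin δ + cos φ cos δ sin H₀ = 1.0481×0.34202×-0.80805 + 0.93969×0.58911×0.86646 = -0.289663 + 0.479656 = 0.189993.
Q̄ = (S₀/π) × [bracket] = (1130/π) × 0.189993 = 68.339 W/m².
Ratio Q̄_A / Q̄_B = 216.51 / 68.339 = 3.168.

Q̄_A / Q̄_B ≈ 3.17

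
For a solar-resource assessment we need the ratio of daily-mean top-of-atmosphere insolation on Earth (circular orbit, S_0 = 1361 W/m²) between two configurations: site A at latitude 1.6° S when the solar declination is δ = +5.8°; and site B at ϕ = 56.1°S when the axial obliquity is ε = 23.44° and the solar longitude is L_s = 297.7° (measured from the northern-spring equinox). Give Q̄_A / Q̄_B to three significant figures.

— Configuration A (ϕ=-1.6°):
cos h₀ = −tan(-1.6°) tan(+5.800°) = 0.0028, h₀ = 1.5680 rad.
Bracket: h₀ sin ϕ sin δ + cos ϕ cos δ sin h₀ = 1.5680×-0.02792×0.10106 + 0.99961×0.99488×1.00000 = -0.004424 + 0.994492 = 0.990068.
Q̄ = (S_0/π) × [bracket] = (1361/π) × 0.990068 = 428.92 W/m².
— Configuration B (ϕ=-56.1°):
Solar declination: sin δ = sin ε · sin L_s = sin 23.44° × sin 297.7° = -0.35220, so δ = -20.622°.
cos h₀ = −tan(-56.1°) tan(-20.622°) = -0.5600, h₀ = 2.1652 rad.
Bracket: h₀ sin ϕ sin δ + cos ϕ cos δ sin h₀ = 2.1652×-0.83001×-0.35220 + 0.55775×0.93592×0.82849 = 0.632952 + 0.432480 = 1.065432.
Q̄ = (S_0/π) × [bracket] = (1361/π) × 1.065432 = 461.57 W/m².
Ratio Q̄_A / Q̄_B = 428.92 / 461.57 = 0.9293.

Q̄_A / Q̄_B ≈ 0.929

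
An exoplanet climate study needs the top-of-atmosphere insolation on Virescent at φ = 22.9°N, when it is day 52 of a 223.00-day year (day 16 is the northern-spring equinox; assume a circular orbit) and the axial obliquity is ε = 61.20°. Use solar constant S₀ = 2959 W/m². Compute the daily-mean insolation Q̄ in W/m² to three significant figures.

Q̄ ≈ 1.07e+03 W/m²

Solar longitude: λ_s = 360° × (52 − 16)/223.00 = 58.117°.
sin δ = sin 61.20° × sin 58.117° = 0.74409, so δ = +48.081°.
cos H₀ = −tan(+22.9°) tan(+48.081°) = -0.4705, H₀ = 2.0606 rad.
Bracket: H₀ sin φ sin δ + cos φ cos δ sin H₀ = 2.0606×0.38912×0.74409 + 0.92119×0.66808×0.88241 = 0.596627 + 0.543060 = 1.139687.
Q̄ = (S₀/π) × [bracket] = (2959/π) × 1.139687 = 1073 W/m².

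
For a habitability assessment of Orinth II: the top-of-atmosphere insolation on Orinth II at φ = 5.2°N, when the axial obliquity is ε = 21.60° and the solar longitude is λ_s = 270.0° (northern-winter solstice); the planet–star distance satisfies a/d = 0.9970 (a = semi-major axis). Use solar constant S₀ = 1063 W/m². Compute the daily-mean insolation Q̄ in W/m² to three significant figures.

Q̄ ≈ 294 W/m²

Solar declination: sin δ = sin ε · sin λ_s = sin 21.60° × sin 270.0° = -0.36812, so δ = -21.600°.
cos H₀ = −tan(+5.2°) tan(-21.600°) = 0.0360, H₀ = 1.5348 rad.
Bracket: H₀ sin φ sin δ + cos φ cos δ sin H₀ = 1.5348×0.09063×-0.36812 + 0.99588×0.92978×0.99935 = -0.051205 + 0.925347 = 0.874142.
Inverse-square distance factor (a/d)² = 0.9970² = 0.994009.
Q̄ = (S₀/π) × 0.994009 × [bracket] = (1063/π) × 0.994009 × 0.874142 = 294.0 W/m².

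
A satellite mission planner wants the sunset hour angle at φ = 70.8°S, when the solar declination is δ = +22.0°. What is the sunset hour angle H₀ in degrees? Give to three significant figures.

H₀ = 0.00°

cos H₀ = −tan φ · tan δ = 1.1602 ≥ 1, so the Sun never rises (polar night) and H₀ = 0.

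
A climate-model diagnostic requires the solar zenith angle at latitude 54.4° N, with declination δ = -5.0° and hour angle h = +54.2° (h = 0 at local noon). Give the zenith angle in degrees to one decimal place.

θ_z = 74.4°

cos θ_z = sin φ sin δ + cos φ cos δ cos h = -0.070866 + 0.339222 = 0.268356.
θ_z = arccos(0.268356) = 74.4°.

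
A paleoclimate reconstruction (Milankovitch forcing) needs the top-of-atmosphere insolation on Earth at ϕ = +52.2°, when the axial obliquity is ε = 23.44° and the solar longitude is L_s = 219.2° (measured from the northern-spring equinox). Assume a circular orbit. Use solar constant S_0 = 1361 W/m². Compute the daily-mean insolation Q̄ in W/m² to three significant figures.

Q̄ ≈ 136 W/m²

Solar declination: sin δ = sin ε · sin L_s = sin 23.44° × sin 219.2° = -0.25141, so δ = -14.561°.
cos h₀ = −tan(+52.2°) tan(-14.561°) = 0.3349, h₀ = 1.2293 rad.
Bracket: h₀ sin ϕ sin δ + cos ϕ cos δ sin h₀ = 1.2293×0.79016×-0.25141 + 0.61291×0.96788×0.94226 = -0.244206 + 0.558971 = 0.314765.
Q̄ = (S_0/π) × [bracket] = (1361/π) × 0.314765 = 136.4 W/m².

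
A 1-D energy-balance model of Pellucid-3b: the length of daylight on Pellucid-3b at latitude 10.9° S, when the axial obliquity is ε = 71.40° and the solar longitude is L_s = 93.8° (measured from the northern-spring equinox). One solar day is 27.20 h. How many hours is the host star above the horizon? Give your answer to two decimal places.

Solar declination: sin δ = sin ε · sin L_s = sin 71.40° × sin 93.8° = 0.94568, so δ = +71.029°.
cos h₀ = −tan ϕ · tan δ = −tan(-10.9°) × tan(+71.029°) = 0.5602, so h₀ = 0.9762 rad = 55.93°.
Daylight = 2h₀/(2π) × 27.20 h = (0.9762/π) × 27.20 = 8.45 h.

8.45 h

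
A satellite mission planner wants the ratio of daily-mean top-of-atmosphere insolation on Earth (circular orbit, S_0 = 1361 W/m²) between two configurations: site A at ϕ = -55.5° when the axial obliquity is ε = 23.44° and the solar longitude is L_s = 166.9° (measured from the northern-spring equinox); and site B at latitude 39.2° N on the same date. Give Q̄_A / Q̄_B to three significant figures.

— Configuration A (ϕ=-55.5°):
Solar declination: sin δ = sin ε · sin L_s = sin 23.44° × sin 166.9° = 0.09016, so δ = +5.173°.
cos h₀ = −tan(-55.5°) tan(+5.173°) = 0.1317, h₀ = 1.4387 rad.
Bracket: h₀ sin ϕ sin δ + cos ϕ cos δ sin h₀ = 1.4387×-0.82413×0.09016 + 0.56641×0.99593×0.99129 = -0.106901 + 0.559191 = 0.452290.
Q̄ = (S_0/π) × [bracket] = (1361/π) × 0.452290 = 195.94 W/m².
— Configuration B (ϕ=+39.2°):
cos h₀ = −tan(+39.2°) tan(+5.173°) = -0.0738, h₀ = 1.6447 rad.
Bracket: h₀ sin ϕ sin δ + cos ϕ cos δ sin h₀ = 1.6447×0.63203×0.09016 + 0.77494×0.99593×0.99727 = 0.093721 + 0.769679 = 0.863400.
Q̄ = (S_0/π) × [bracket] = (1361/π) × 0.863400 = 374.04 W/m².
Ratio Q̄_A / Q̄_B = 195.94 / 374.04 = 0.5238.

Q̄_A / Q̄_B ≈ 0.524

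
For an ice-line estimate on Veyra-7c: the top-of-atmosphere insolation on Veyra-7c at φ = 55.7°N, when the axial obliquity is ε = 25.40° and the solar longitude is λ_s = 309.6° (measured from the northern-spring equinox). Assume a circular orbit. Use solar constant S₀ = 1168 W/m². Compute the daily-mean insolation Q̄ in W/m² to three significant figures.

Solar declination: sin δ = sin ε · sin λ_s = sin 25.40° × sin 309.6° = -0.33050, so δ = -19.299°.
cos H₀ = −tan(+55.7°) tan(-19.299°) = 0.5133, H₀ = 1.0317 rad.
Bracket: H₀ sin φ sin δ + cos φ cos δ sin H₀ = 1.0317×0.82610×-0.33050 + 0.56353×0.94381×0.85818 = -0.281681 + 0.456436 = 0.174755.
Q̄ = (S₀/π) × [bracket] = (1168/π) × 0.174755 = 64.97 W/m².

Q̄ ≈ 65.0 W/m²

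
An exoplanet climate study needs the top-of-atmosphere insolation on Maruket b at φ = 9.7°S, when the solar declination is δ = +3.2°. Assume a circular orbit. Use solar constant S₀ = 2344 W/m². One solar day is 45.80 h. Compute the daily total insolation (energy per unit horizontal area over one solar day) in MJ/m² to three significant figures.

119 MJ/m²

cos H₀ = −tan(-9.7°) tan(+3.200°) = 0.0096, H₀ = 1.5612 rad.
Bracket: H₀ sin φ sin δ + cos φ cos δ sin H₀ = 1.5612×-0.16849×0.05582 + 0.98570×0.99844×0.99995 = -0.014683 + 0.984113 = 0.969430.
Q̄ = (S₀/π) × [bracket] = (2344/π) × 0.969430 = 723.31 W/m².
Daily total = Q̄ × 45.80 h × 3600 s/h = 723.31 × 45.80 × 3600 / 10⁶ = 119.3 MJ/m².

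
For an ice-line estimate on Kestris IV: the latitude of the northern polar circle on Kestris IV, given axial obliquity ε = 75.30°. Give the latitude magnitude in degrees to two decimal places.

14.70°

The polar circle is the lowest latitude that experiences at least one full rotation of continuous daylight at the northern-summer solstice; it lies at |ϕ| = 90° − ε = 90° − 75.30° = 14.70°.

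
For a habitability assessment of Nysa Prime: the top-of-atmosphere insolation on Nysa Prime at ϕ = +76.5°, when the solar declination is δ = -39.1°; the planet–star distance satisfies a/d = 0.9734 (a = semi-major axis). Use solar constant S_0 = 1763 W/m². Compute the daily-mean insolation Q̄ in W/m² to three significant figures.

cos h₀ = −tan(+76.5°) tan(-39.100°) = 3.3850 ≥ 1 ⇒ polar night, h₀ = 0 and Q̄ = 0.
Inverse-square distance factor (a/d)² = 0.9734² = 0.947508.

Q̄ ≈ 0.00 W/m²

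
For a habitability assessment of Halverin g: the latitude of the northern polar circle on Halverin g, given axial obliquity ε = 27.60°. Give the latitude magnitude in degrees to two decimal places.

62.40°

The polar circle is the lowest latitude that experiences at least one full rotation of continuous daylight at the northern-summer solstice; it lies at |φ| = 90° − ε = 90° − 27.60° = 62.40°.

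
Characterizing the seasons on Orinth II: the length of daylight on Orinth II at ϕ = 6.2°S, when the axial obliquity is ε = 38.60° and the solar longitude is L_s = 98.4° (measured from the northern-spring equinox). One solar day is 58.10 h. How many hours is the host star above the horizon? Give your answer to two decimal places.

Solar declination: sin δ = sin ε · sin L_s = sin 38.60° × sin 98.4° = 0.61719, so δ = +38.111°.
cos h₀ = −tan ϕ · tan δ = −tan(-6.2°) × tan(+38.111°) = 0.0852, so h₀ = 1.4855 rad = 85.11°.
Daylight = 2h₀/(2π) × 58.10 h = (1.4855/π) × 58.10 = 27.47 h.

27.47 h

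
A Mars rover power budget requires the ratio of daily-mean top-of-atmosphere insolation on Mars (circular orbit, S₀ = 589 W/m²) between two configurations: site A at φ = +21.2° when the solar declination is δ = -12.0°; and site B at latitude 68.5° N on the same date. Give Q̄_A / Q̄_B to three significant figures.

— Configuration A (φ=+21.2°):
cos H₀ = −tan(+21.2°) tan(-12.000°) = 0.0824, H₀ = 1.4883 rad.
Bracket: H₀ sin φ sin δ + cos φ cos δ sin H₀ = 1.4883×0.36162×-0.20791 + 0.93232×0.97815×0.99660 = -0.111897 + 0.908848 = 0.796951.
Q̄ = (S₀/π) × [bracket] = (589/π) × 0.796951 = 149.42 W/m².
— Configuration B (φ=+68.5°):
cos H₀ = −tan(+68.5°) tan(-12.000°) = 0.5396, H₀ = 1.0008 rad.
Bracket: H₀ sin φ sin δ + cos φ cos δ sin H₀ = 1.0008×0.93042×-0.20791 + 0.36650×0.97815×0.84192 = -0.193598 + 0.301822 = 0.108224.
Q̄ = (S₀/π) × [bracket] = (589/π) × 0.108224 = 20.290 W/m².
Ratio Q̄_A / Q̄_B = 149.42 / 20.290 = 7.364.

Q̄_A / Q̄_B ≈ 7.36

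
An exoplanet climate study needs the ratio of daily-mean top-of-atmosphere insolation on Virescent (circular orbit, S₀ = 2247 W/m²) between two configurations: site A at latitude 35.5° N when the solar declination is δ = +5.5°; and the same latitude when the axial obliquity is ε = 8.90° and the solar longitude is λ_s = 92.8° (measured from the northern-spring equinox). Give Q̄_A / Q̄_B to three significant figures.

Q̄_A / Q̄_B ≈ 0.947

— Configuration A (φ=+35.5°):
cos H₀ = −tan(+35.5°) tan(+5.500°) = -0.0687, H₀ = 1.6395 rad.
Bracket: H₀ sin φ sin δ + cos φ cos δ sin H₀ = 1.6395×0.58070×0.09585 + 0.81412×0.99540×0.99764 = 0.091255 + 0.808463 = 0.899718.
Q̄ = (S₀/π) × [bracket] = (2247/π) × 0.899718 = 643.52 W/m².
— Configuration B (φ=+35.5°):
Solar declination: sin δ = sin ε · sin λ_s = sin 8.90° × sin 92.8° = 0.15453, so δ = +8.889°.
cos H₀ = −tan(+35.5°) tan(+8.889°) = -0.1116, H₀ = 1.6826 rad.
Bracket: H₀ sin φ sin δ + cos φ cos δ sin H₀ = 1.6826×0.58070×0.15453 + 0.81412×0.98799×0.99376 = 0.150989 + 0.799323 = 0.950312.
Q̄ = (S₀/π) × [bracket] = (2247/π) × 0.950312 = 679.70 W/m².
Ratio Q̄_A / Q̄_B = 643.52 / 679.70 = 0.9468.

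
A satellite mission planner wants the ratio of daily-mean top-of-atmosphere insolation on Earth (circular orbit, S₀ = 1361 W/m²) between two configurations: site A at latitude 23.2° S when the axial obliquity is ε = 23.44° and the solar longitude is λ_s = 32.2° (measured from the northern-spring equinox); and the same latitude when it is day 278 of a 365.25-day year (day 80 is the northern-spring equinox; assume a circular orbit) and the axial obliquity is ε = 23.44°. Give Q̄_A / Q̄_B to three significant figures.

Q̄_A / Q̄_B ≈ 0.787

— Configuration A (φ=-23.2°):
Solar declination: sin δ = sin ε · sin λ_s = sin 23.44° × sin 32.2° = 0.21197, so δ = +12.238°.
cos H₀ = −tan(-23.2°) tan(+12.238°) = 0.0930, H₀ = 1.4777 rad.
Bracket: H₀ sin φ sin δ + cos φ cos δ sin H₀ = 1.4777×-0.39394×0.21197 + 0.91914×0.97728×0.99567 = -0.123393 + 0.894368 = 0.770975.
Q̄ = (S₀/π) × [bracket] = (1361/π) × 0.770975 = 334.00 W/m².
— Configuration B (φ=-23.2°):
Solar longitude: λ_s = 360° × (278 − 80)/365.25 = 195.154°.
sin δ = sin 23.44° × sin 195.154° = -0.10399, so δ = -5.969°.
cos H₀ = −tan(-23.2°) tan(-5.969°) = -0.0448, H₀ = 1.6156 rad.
Bracket: H₀ sin φ sin δ + cos φ cos δ sin H₀ = 1.6156×-0.39394×-0.10399 + 0.91914×0.99458×0.99900 = 0.066184 + 0.913244 = 0.979428.
Q̄ = (S₀/π) × [bracket] = (1361/π) × 0.979428 = 424.31 W/m².
Ratio Q̄_A / Q̄_B = 334.00 / 424.31 = 0.7872.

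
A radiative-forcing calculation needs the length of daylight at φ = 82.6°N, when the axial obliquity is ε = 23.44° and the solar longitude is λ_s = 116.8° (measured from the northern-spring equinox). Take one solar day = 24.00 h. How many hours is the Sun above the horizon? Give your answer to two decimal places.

Solar declination: sin δ = sin ε · sin λ_s = sin 23.44° × sin 116.8° = 0.35506, so δ = +20.797°.
Sunrise equation: cos H₀ = −tan φ · tan δ = -2.9244 ≤ −1, so the Sun never sets (polar day) and H₀ = π.
Daylight = 2H₀/(2π) × 24.00 h = (3.1416/π) × 24.00 = 24.00 h.

24.00 h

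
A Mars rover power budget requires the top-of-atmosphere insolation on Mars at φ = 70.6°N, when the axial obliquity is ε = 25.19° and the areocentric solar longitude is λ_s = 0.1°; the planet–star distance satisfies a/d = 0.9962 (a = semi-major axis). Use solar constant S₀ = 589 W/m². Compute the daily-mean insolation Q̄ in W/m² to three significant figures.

Q̄ ≈ 62.0 W/m²

sin δ = sin 25.19° × sin 0.1° = 0.00074, so δ = +0.043°.
cos H₀ = −tan(+70.6°) tan(+0.043°) = -0.0021, H₀ = 1.5729 rad.
Bracket: H₀ sin φ sin δ + cos φ cos δ sin H₀ = 1.5729×0.94322×0.00074 + 0.33216×1.00000×1.00000 = 0.001098 + 0.332160 = 0.333258.
Inverse-square distance factor (a/d)² = 0.9962² = 0.992414.
Q̄ = (S₀/π) × 0.992414 × [bracket] = (589/π) × 0.992414 × 0.333258 = 62.01 W/m².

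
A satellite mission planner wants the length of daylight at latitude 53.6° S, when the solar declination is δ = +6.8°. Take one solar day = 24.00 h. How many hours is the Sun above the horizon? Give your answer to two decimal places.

cos H₀ = −tan φ · tan δ = −tan(-53.6°) × tan(+6.800°) = 0.1617, so H₀ = 1.4083 rad = 80.69°.
Daylight = 2H₀/(2π) × 24.00 h = (1.4083/π) × 24.00 = 10.76 h.

10.76 h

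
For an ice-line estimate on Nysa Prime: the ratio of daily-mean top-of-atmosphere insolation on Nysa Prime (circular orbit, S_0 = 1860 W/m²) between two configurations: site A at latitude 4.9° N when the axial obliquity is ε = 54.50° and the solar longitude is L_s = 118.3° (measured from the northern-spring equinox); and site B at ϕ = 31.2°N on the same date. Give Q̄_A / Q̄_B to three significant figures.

— Configuration A (ϕ=+4.9°):
Solar declination: sin δ = sin ε · sin L_s = sin 54.50° × sin 118.3° = 0.71681, so δ = +45.792°.
cos h₀ = −tan(+4.9°) tan(+45.792°) = -0.0881, h₀ = 1.6590 rad.
Bracket: h₀ sin ϕ sin δ + cos ϕ cos δ sin h₀ = 1.6590×0.08542×0.71681 + 0.99635×0.69727×0.99611 = 0.101580 + 0.692022 = 0.793602.
Q̄ = (S_0/π) × [bracket] = (1860/π) × 0.793602 = 469.86 W/m².
— Configuration B (ϕ=+31.2°):
cos h₀ = −tan(+31.2°) tan(+45.792°) = -0.6226, h₀ = 2.2429 rad.
Bracket: h₀ sin ϕ sin δ + cos ϕ cos δ sin h₀ = 2.2429×0.51803×0.71681 + 0.85536×0.69727×0.78254 = 0.832854 + 0.466720 = 1.299574.
Q̄ = (S_0/π) × [bracket] = (1860/π) × 1.299574 = 769.42 W/m².
Ratio Q̄_A / Q̄_B = 469.86 / 769.42 = 0.6107.

Q̄_A / Q̄_B ≈ 0.611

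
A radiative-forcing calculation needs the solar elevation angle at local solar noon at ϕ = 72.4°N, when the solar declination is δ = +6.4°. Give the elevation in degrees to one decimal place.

At local noon the hour angle is zero, so the zenith angle equals |ϕ − δ| = |+72.4° − (+6.400°)| = 66.000°.
Elevation = 90° − 66.000° = 24.0°.

24.0°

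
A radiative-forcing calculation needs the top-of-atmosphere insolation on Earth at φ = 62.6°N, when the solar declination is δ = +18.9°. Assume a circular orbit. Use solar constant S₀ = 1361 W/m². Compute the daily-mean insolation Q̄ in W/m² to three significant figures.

Q̄ ≈ 427 W/m²

cos H₀ = −tan(+62.6°) tan(+18.900°) = -0.6605, H₀ = 2.2923 rad.
Bracket: H₀ sin φ sin δ + cos φ cos δ sin H₀ = 2.2923×0.88782×0.32392 + 0.46020×0.94609×0.75082 = 0.659226 + 0.326900 = 0.986126.
Q̄ = (S₀/π) × [bracket] = (1361/π) × 0.986126 = 427.2 W/m².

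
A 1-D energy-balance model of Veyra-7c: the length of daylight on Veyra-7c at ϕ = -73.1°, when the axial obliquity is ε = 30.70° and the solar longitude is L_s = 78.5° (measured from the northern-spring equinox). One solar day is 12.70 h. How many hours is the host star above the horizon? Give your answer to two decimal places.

Solar declination: sin δ = sin ε · sin L_s = sin 30.70° × sin 78.5° = 0.50029, so δ = +30.019°.
cos h₀ = −tan ϕ · tan δ = 1.9018 ≥ 1, so the host star never rises (polar night) and h₀ = 0.
Daylight = 2h₀/(2π) × 12.70 h = (0.0000/π) × 12.70 = 0.00 h.

0.00 h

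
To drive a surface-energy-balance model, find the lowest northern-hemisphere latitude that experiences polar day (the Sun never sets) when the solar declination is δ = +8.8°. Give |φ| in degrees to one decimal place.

Polar day requires cos H₀ = −tan φ tan δ ≤ −1, i.e. tan φ tan δ ≥ 1.
The boundary is |tan φ| · |tan δ| = 1, so |φ| = 90° − |δ| = 90° − 8.8° = 81.2° in the northern hemisphere.

|φ| = 81.2°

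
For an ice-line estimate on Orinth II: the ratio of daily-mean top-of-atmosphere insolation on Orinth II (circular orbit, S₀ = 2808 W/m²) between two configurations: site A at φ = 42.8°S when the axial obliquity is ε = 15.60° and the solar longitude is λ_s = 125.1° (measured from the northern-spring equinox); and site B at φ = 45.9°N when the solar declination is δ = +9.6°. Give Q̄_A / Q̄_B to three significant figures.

Q̄_A / Q̄_B ≈ 0.561

— Configuration A (φ=-42.8°):
Solar declination: sin δ = sin ε · sin λ_s = sin 15.60° × sin 125.1° = 0.22002, so δ = +12.710°.
cos H₀ = −tan(-42.8°) tan(+12.710°) = 0.2089, H₀ = 1.3604 rad.
Bracket: H₀ sin φ sin δ + cos φ cos δ sin H₀ = 1.3604×-0.67944×0.22002 + 0.73373×0.97550×0.97795 = -0.203367 + 0.699971 = 0.496604.
Q̄ = (S₀/π) × [bracket] = (2808/π) × 0.496604 = 443.87 W/m².
— Configuration B (φ=+45.9°):
cos H₀ = −tan(+45.9°) tan(+9.600°) = -0.1745, H₀ = 1.7462 rad.
Bracket: H₀ sin φ sin δ + cos φ cos δ sin H₀ = 1.7462×0.71813×0.16677 + 0.69591×0.98600×0.98465 = 0.209129 + 0.675635 = 0.884764.
Q̄ = (S₀/π) × [bracket] = (2808/π) × 0.884764 = 790.81 W/m².
Ratio Q̄_A / Q̄_B = 443.87 / 790.81 = 0.5613.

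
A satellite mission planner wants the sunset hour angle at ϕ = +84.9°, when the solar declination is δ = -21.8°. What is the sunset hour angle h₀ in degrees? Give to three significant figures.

cos h₀ = −tan ϕ · tan δ = 4.4816 ≥ 1, so the Sun never rises (polar night) and h₀ = 0.

h₀ = 0.00°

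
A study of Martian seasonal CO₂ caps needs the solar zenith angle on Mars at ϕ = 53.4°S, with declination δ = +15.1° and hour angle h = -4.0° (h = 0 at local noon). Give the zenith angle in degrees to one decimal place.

cos θ_z = sin ϕ sin δ + cos ϕ cos δ cos h = -0.209138 + 0.574237 = 0.365099.
θ_z = arccos(0.365099) = 68.6°.

θ_z = 68.6°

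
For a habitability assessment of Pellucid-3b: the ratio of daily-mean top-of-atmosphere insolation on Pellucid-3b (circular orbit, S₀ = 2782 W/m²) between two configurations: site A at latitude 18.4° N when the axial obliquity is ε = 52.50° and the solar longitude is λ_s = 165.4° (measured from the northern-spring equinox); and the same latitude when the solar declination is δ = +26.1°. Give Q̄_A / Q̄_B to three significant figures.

— Configuration A (φ=+18.4°):
Solar declination: sin δ = sin ε · sin λ_s = sin 52.50° × sin 165.4° = 0.19998, so δ = +11.536°.
cos H₀ = −tan(+18.4°) tan(+11.536°) = -0.0679, H₀ = 1.6387 rad.
Bracket: H₀ sin φ sin δ + cos φ cos δ sin H₀ = 1.6387×0.31565×0.19998 + 0.94888×0.97980×0.99769 = 0.103441 + 0.927565 = 1.031006.
Q̄ = (S₀/π) × [bracket] = (2782/π) × 1.031006 = 913.00 W/m².
— Configuration B (φ=+18.4°):
cos H₀ = −tan(+18.4°) tan(+26.100°) = -0.1630, H₀ = 1.7345 rad.
Bracket: H₀ sin φ sin δ + cos φ cos δ sin H₀ = 1.7345×0.31565×0.43994 + 0.94888×0.89803×0.98663 = 0.240865 + 0.840730 = 1.081595.
Q̄ = (S₀/π) × [bracket] = (2782/π) × 1.081595 = 957.79 W/m².
Ratio Q̄_A / Q̄_B = 913.00 / 957.79 = 0.9532.

Q̄_A / Q̄_B ≈ 0.953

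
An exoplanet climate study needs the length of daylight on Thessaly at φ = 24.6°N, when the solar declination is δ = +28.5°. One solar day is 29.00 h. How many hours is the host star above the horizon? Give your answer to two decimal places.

16.82 h

cos H₀ = −tan φ · tan δ = −tan(+24.6°) × tan(+28.500°) = -0.2486, so H₀ = 1.8220 rad = 104.39°.
Daylight = 2H₀/(2π) × 29.00 h = (1.8220/π) × 29.00 = 16.82 h.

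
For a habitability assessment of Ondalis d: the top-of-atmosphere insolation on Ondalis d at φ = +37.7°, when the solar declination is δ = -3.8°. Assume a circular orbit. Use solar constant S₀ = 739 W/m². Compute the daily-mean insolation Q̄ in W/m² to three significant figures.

Q̄ ≈ 171 W/m²

cos H₀ = −tan(+37.7°) tan(-3.800°) = 0.0513, H₀ = 1.5194 rad.
Bracket: H₀ sin φ sin δ + cos φ cos δ sin H₀ = 1.5194×0.61153×-0.06627 + 0.79122×0.99780×0.99868 = -0.061575 + 0.788437 = 0.726862.
Q̄ = (S₀/π) × [bracket] = (739/π) × 0.726862 = 171.0 W/m².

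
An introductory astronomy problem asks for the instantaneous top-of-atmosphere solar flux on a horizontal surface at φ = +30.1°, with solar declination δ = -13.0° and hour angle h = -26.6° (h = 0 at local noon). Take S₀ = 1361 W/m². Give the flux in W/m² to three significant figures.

cos θ_z = sin φ sin δ + cos φ cos δ cos h = -0.112815 + 0.753752 = 0.640937.
Flux = S₀ · cos θ_z = 1361 × 0.640937 = 872.3 W/m².

872 W/m²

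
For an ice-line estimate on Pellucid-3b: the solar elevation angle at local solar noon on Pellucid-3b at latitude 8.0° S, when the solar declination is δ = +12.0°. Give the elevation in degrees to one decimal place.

At local noon the hour angle is zero, so the zenith angle equals |φ − δ| = |-8.0° − (+12.000°)| = 20.000°.
Elevation = 90° − 20.000° = 70.0°.

70.0°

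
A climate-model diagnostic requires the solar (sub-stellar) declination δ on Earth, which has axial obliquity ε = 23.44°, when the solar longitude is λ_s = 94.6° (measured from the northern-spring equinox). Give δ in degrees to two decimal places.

sin δ = sin ε · sin λ_s = sin 23.44° × sin 94.6° = 0.396507.
δ = arcsin(0.396507) = +23.36°.

δ = +23.36°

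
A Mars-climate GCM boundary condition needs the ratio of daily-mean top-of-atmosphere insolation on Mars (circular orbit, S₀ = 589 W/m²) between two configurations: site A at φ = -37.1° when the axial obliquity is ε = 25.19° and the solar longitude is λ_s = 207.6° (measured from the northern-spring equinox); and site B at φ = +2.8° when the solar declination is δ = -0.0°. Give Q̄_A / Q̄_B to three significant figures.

Q̄_A / Q̄_B ≈ 0.979

— Configuration A (φ=-37.1°):
Solar declination: sin δ = sin ε · sin λ_s = sin 25.19° × sin 207.6° = -0.19719, so δ = -11.373°.
cos H₀ = −tan(-37.1°) tan(-11.373°) = -0.1521, H₀ = 1.7235 rad.
Bracket: H₀ sin φ sin δ + cos φ cos δ sin H₀ = 1.7235×-0.60321×-0.19719 + 0.79758×0.98037×0.98836 = 0.205005 + 0.772822 = 0.977827.
Q̄ = (S₀/π) × [bracket] = (589/π) × 0.977827 = 183.33 W/m².
— Configuration B (φ=+2.8°):
cos H₀ = −tan(+2.8°) tan(-0.000°) = 0.0000, H₀ = 1.5708 rad.
Bracket: H₀ sin φ sin δ + cos φ cos δ sin H₀ = 1.5708×0.04885×-0.00000 + 0.99881×1.00000×1.00000 = -0.000000 + 0.998810 = 0.998810.
Q̄ = (S₀/π) × [bracket] = (589/π) × 0.998810 = 187.26 W/m².
Ratio Q̄_A / Q̄_B = 183.33 / 187.26 = 0.9790.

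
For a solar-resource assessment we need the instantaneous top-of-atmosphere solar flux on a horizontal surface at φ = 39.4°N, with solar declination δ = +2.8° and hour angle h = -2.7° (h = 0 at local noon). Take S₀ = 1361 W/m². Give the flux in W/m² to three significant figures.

1.09e+03 W/m²

cos θ_z = sin φ sin δ + cos φ cos δ cos h = 0.031006 + 0.770954 = 0.801960.
Flux = S₀ · cos θ_z = 1361 × 0.801960 = 1091 W/m².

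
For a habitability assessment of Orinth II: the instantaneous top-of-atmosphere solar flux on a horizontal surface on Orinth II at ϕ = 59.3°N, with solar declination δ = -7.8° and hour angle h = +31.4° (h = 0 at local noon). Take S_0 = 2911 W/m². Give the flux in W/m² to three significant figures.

917 W/m²

cos θ_z = sin ϕ sin δ + cos ϕ cos δ cos h = -0.116695 + 0.431742 = 0.315047.
Flux = S_0 · cos θ_z = 2911 × 0.315047 = 917.1 W/m².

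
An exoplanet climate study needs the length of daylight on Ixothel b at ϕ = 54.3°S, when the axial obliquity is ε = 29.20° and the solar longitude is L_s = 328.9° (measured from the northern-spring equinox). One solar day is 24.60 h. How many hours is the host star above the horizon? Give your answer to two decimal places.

Solar declination: sin δ = sin ε · sin L_s = sin 29.20° × sin 328.9° = -0.25200, so δ = -14.596°.
cos h₀ = −tan ϕ · tan δ = −tan(-54.3°) × tan(-14.596°) = -0.3624, so h₀ = 1.9416 rad = 111.25°.
Daylight = 2h₀/(2π) × 24.60 h = (1.9416/π) × 24.60 = 15.20 h.

15.20 h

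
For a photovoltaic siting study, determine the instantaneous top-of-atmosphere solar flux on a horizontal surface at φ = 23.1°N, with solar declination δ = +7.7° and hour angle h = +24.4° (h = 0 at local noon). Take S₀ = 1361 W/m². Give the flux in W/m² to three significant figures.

cos θ_z = sin φ sin δ + cos φ cos δ cos h = 0.052568 + 0.830113 = 0.882681.
Flux = S₀ · cos θ_z = 1361 × 0.882681 = 1201 W/m².

1.20e+03 W/m²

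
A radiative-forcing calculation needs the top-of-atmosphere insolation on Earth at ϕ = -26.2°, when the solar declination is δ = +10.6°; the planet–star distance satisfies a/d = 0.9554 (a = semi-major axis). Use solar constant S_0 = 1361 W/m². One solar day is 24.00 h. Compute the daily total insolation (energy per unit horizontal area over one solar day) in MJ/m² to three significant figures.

25.9 MJ/m²

cos h₀ = −tan(-26.2°) tan(+10.600°) = 0.0921, h₀ = 1.4786 rad.
Bracket: h₀ sin ϕ sin δ + cos ϕ cos δ sin h₀ = 1.4786×-0.44151×0.18395 + 0.89726×0.98294×0.99575 = -0.120086 + 0.878204 = 0.758118.
Inverse-square distance factor (a/d)² = 0.9554² = 0.912789.
Q̄ = (S_0/π) × 0.912789 × [bracket] = (1361/π) × 0.912789 × 0.758118 = 299.79 W/m².
Daily total = Q̄ × 24.00 h × 3600 s/h = 299.79 × 24.00 × 3600 / 10⁶ = 25.90 MJ/m².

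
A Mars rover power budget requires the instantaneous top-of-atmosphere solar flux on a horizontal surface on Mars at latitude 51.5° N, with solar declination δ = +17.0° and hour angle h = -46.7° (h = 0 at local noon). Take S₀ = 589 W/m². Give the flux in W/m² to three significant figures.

cos θ_z = sin φ sin δ + cos φ cos δ cos h = 0.228812 + 0.408277 = 0.637089.
Flux = S₀ · cos θ_z = 589 × 0.637089 = 375.2 W/m².

375 W/m²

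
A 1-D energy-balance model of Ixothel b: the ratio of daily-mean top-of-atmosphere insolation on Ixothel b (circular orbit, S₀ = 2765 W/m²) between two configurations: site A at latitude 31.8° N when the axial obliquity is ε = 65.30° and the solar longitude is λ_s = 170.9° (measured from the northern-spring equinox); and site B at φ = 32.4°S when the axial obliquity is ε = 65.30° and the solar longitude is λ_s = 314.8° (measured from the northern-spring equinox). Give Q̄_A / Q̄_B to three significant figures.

— Configuration A (φ=+31.8°):
Solar declination: sin δ = sin ε · sin λ_s = sin 65.30° × sin 170.9° = 0.14369, so δ = +8.261°.
cos H₀ = −tan(+31.8°) tan(+8.261°) = -0.0900, H₀ = 1.6609 rad.
Bracket: H₀ sin φ sin δ + cos φ cos δ sin H₀ = 1.6609×0.52696×0.14369 + 0.84989×0.98962×0.99594 = 0.125761 + 0.837653 = 0.963414.
Q̄ = (S₀/π) × [bracket] = (2765/π) × 0.963414 = 847.93 W/m².
— Configuration B (φ=-32.4°):
Solar declination: sin δ = sin ε · sin λ_s = sin 65.30° × sin 314.8° = -0.64465, so δ = -40.139°.
cos H₀ = −tan(-32.4°) tan(-40.139°) = -0.5351, H₀ = 2.1355 rad.
Bracket: H₀ sin φ sin δ + cos φ cos δ sin H₀ = 2.1355×-0.53583×-0.64465 + 0.84433×0.76448×0.84476 = 0.737650 + 0.545270 = 1.282920.
Q̄ = (S₀/π) × [bracket] = (2765/π) × 1.282920 = 1129.1 W/m².
Ratio Q̄_A / Q̄_B = 847.93 / 1129.1 = 0.7510.

Q̄_A / Q̄_B ≈ 0.751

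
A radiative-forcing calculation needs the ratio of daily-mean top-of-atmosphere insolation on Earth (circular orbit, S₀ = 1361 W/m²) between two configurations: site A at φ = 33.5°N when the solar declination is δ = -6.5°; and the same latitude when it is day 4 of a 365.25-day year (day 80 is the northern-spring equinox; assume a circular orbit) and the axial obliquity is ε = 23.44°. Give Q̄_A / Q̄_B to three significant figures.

Q̄_A / Q̄_B ≈ 1.57

— Configuration A (φ=+33.5°):
cos H₀ = −tan(+33.5°) tan(-6.500°) = 0.0754, H₀ = 1.4953 rad.
Bracket: H₀ sin φ sin δ + cos φ cos δ sin H₀ = 1.4953×0.55194×-0.11320 + 0.83389×0.99357×0.99715 = -0.093426 + 0.826167 = 0.732741.
Q̄ = (S₀/π) × [bracket] = (1361/π) × 0.732741 = 317.44 W/m².
— Configuration B (φ=+33.5°):
Solar longitude: λ_s = 360° × (4 − 80)/365.25 = -74.908°, i.e. -74.908° + 360° = 285.092°.
sin δ = sin 23.44° × sin 285.092° = -0.38407, so δ = -22.586°.
cos H₀ = −tan(+33.5°) tan(-22.586°) = 0.2753, H₀ = 1.2919 rad.
Bracket: H₀ sin φ sin δ + cos φ cos δ sin H₀ = 1.2919×0.55194×-0.38407 + 0.83389×0.92330×0.96135 = -0.273862 + 0.740173 = 0.466311.
Q̄ = (S₀/π) × [bracket] = (1361/π) × 0.466311 = 202.02 W/m².
Ratio Q̄_A / Q̄_B = 317.44 / 202.02 = 1.571.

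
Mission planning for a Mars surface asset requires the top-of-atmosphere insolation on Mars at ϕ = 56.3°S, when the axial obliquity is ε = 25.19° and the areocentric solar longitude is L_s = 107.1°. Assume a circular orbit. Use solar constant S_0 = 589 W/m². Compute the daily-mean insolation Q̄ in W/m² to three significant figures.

Q̄ ≈ 17.5 W/m²

sin δ = sin 25.19° × sin 107.1° = 0.40681, so δ = +24.004°.
cos h₀ = −tan(-56.3°) tan(+24.004°) = 0.6677, h₀ = 0.8396 rad.
Bracket: h₀ sin ϕ sin δ + cos ϕ cos δ sin h₀ = 0.8396×-0.83195×0.40681 + 0.55484×0.91351×0.74440 = -0.284159 + 0.377301 = 0.093142.
Q̄ = (S_0/π) × [bracket] = (589/π) × 0.093142 = 17.46 W/m².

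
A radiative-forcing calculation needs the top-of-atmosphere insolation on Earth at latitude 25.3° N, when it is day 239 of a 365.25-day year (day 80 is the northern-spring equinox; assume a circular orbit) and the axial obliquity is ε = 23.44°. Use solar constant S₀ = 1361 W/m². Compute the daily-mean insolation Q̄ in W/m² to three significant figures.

Solar longitude: λ_s = 360° × (239 − 80)/365.25 = 156.715°.
sin δ = sin 23.44° × sin 156.715° = 0.15725, so δ = +9.047°.
cos H₀ = −tan(+25.3°) tan(+9.047°) = -0.0753, H₀ = 1.6461 rad.
Bracket: H₀ sin φ sin δ + cos φ cos δ sin H₀ = 1.6461×0.42736×0.15725 + 0.90408×0.98756×0.99716 = 0.110622 + 0.890298 = 1.000920.
Q̄ = (S₀/π) × [bracket] = (1361/π) × 1.000920 = 433.6 W/m².

Q̄ ≈ 434 W/m²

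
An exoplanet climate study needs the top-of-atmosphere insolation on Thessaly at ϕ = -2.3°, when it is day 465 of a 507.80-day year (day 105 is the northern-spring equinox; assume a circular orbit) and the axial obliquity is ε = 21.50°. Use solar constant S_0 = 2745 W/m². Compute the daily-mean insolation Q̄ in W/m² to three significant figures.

Solar longitude: L_s = 360° × (465 − 105)/507.80 = 255.219°.
sin δ = sin 21.50° × sin 255.219° = -0.35437, so δ = -20.755°.
cos h₀ = −tan(-2.3°) tan(-20.755°) = -0.0152, h₀ = 1.5860 rad.
Bracket: h₀ sin ϕ sin δ + cos ϕ cos δ sin h₀ = 1.5860×-0.04013×-0.35437 + 0.99919×0.93510×0.99988 = 0.022554 + 0.934230 = 0.956784.
Q̄ = (S_0/π) × [bracket] = (2745/π) × 0.956784 = 836.0 W/m².

Q̄ ≈ 836 W/m²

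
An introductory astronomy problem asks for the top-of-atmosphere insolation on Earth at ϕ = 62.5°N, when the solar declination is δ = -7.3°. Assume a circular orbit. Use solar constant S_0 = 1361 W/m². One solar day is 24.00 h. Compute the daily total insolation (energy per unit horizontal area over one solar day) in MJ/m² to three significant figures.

cos h₀ = −tan(+62.5°) tan(-7.300°) = 0.2461, h₀ = 1.3222 rad.
Bracket: h₀ sin ϕ sin δ + cos ϕ cos δ sin h₀ = 1.3222×0.88701×-0.12706 + 0.46175×0.99189×0.96925 = -0.149017 + 0.443922 = 0.294905.
Q̄ = (S_0/π) × [bracket] = (1361/π) × 0.294905 = 127.76 W/m².
Daily total = Q̄ × 24.00 h × 3600 s/h = 127.76 × 24.00 × 3600 / 10⁶ = 11.04 MJ/m².

11.0 MJ/m²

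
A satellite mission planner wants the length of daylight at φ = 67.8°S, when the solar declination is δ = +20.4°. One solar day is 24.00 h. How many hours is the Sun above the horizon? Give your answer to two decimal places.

cos H₀ = −tan φ · tan δ = −tan(-67.8°) × tan(+20.400°) = 0.9113, so H₀ = 0.4244 rad = 24.31°.
Daylight = 2H₀/(2π) × 24.00 h = (0.4244/π) × 24.00 = 3.24 h.

3.24 h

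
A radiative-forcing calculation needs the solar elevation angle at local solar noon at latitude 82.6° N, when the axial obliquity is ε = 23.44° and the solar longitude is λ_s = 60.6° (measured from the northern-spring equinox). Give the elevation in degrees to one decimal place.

27.7°

Solar declination: sin δ = sin ε · sin λ_s = sin 23.44° × sin 60.6° = 0.34656, so δ = +20.277°.
At local noon the hour angle is zero, so the zenith angle equals |φ − δ| = |+82.6° − (+20.277°)| = 62.323°.
Elevation = 90° − 62.323° = 27.7°.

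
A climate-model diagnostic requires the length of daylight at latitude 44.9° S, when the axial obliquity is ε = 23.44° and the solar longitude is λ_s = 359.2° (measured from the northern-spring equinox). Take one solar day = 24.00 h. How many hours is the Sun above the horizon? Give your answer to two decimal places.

Solar declination: sin δ = sin ε · sin λ_s = sin 23.44° × sin 359.2° = -0.00555, so δ = -0.318°.
cos H₀ = −tan φ · tan δ = −tan(-44.9°) × tan(-0.318°) = -0.0055, so H₀ = 1.5763 rad = 90.32°.
Daylight = 2H₀/(2π) × 24.00 h = (1.5763/π) × 24.00 = 12.04 h.

12.04 h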